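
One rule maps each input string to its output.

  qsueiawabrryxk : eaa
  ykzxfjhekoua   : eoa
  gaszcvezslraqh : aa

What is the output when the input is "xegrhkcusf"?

eu

Looking at the pairs, the operation is to keep every other character starting from the second (positions 2nd, 4th, 6th, ...), then keep only the vowels.
On "xegrhkcusf": the first step gives "erkuf", and the second then gives "eu".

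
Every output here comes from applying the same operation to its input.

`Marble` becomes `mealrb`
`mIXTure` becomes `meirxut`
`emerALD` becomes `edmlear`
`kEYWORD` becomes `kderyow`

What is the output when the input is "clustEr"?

Each output is the input with this applied: take characters alternately from the front and the back (1st, last, 2nd, 2nd-last, ...), then convert every letter to lowercase.
For "clustEr", step one produces "crlEuts"; step two turns that into "crleuts".

crleuts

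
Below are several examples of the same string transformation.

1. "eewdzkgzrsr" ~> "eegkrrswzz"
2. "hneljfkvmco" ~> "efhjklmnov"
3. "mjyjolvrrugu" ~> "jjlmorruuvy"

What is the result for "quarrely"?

elqrruy

What's happening: sort the characters into alphabetical order, then delete the first character.
Applying both steps to "quarrely": "aelqrruy", then "elqrruy".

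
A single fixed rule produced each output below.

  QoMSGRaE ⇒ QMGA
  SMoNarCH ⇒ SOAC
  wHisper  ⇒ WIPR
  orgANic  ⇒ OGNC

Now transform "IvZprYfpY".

IZRFY

The pattern: keep every other character starting from the first (positions 1st, 3rd, 5th, ...), then convert every letter to uppercase.
"IvZprYfpY" → "IZrfY" → "IZRFY".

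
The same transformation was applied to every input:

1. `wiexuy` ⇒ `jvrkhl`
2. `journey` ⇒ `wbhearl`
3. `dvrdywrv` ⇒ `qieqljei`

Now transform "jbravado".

Each output is the input with this applied: shift every letter 13 places forward in the alphabet (wrapping around) — i.e. ROT13.
For "jbravado" the result is "woeninqb".

woeninqb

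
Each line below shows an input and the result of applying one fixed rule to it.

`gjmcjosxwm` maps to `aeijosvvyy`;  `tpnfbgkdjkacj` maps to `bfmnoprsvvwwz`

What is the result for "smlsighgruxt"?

deefgjsstuxy

The transformation: shift every letter 12 places forward in the alphabet (wrapping around), then sort the characters into alphabetical order.
Applying both steps to "smlsighgruxt": "eyxeustsdgjf", then "deefgjsstuxy".
(Check on "gjmcjosxwm": → "svyovaejiy" → "aeijosvvyy" ✓)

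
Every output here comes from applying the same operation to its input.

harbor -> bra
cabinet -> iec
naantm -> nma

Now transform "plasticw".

siwl

What's happening: move the first 2 characters to the end (rotate left by 2), then keep every other character starting from the second (positions 2nd, 4th, 6th, ...).
Applying both steps to "plasticw": "asticwpl", then "siwl".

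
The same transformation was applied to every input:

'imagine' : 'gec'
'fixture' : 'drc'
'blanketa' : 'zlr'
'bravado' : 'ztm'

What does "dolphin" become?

The rule is to keep one character in every 3, starting at position 1 (positions 1st, 4th, 7th, ...), then shift every letter 2 places backward in the alphabet (wrapping around).
Starting from "dolphin": after the first operation, "dpn"; after the second, "bnl".

bnl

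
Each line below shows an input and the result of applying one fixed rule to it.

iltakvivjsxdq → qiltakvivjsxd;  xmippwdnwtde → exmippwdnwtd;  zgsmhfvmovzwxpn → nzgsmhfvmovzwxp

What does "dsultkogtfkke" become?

Each output is the input with this applied: move the last character to the front.
Doing the same to "dsultkogtfkke": "edsultkogtfkk".

edsultkogtfkk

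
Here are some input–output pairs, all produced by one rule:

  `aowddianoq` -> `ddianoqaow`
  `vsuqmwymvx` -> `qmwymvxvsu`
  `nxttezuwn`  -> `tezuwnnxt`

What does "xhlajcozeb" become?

Looking at the pairs, the operation is to move the first 3 characters to the end (rotate left by 3).
"xhlajcozeb" → "ajcozebxhl".

ajcozebxhl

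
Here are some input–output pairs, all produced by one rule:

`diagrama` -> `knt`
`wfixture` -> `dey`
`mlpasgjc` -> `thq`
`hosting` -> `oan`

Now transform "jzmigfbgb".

qpi

What's happening: shift every letter 7 places forward in the alphabet (wrapping around), then keep one character in every 3, starting at position 1 (positions 1st, 4th, 7th, ...).
Applying that to "jzmigfbgb" gives "qpi".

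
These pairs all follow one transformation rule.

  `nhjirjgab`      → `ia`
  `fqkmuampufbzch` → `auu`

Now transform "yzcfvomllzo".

Each output is the input with this applied: swap each adjacent pair of characters (1↔2, 3↔4, ...), then keep only the vowels.
For "yzcfvomllzo", step one produces "zyfcovlmzlo"; step two turns that into "oo".

oo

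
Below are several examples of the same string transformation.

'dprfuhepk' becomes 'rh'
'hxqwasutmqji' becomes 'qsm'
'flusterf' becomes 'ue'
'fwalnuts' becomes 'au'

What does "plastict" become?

The transformation: delete the last character, then keep one character in every 3, starting at position 3 (positions 3rd, 6th, 9th, ...).
"plastict" → "plastic" → "ai".

ai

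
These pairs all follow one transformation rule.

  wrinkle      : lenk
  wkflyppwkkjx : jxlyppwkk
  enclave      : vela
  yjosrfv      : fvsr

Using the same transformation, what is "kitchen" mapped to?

The transformation: delete the first 3 characters, then move the last 2 characters to the front (rotate right by 2).
Starting from "kitchen": after the first operation, "chen"; after the second, "ench".

ench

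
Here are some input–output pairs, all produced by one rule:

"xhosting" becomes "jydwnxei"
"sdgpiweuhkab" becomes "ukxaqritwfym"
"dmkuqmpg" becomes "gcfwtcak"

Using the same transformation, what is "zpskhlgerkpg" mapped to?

The transformation: shift every letter 10 places backward in the alphabet (wrapping around), then swap the front and back halves of the string.
Doing the same to "zpskhlgerkpg": "wuhafwpfiaxb".

wuhafwpfiaxb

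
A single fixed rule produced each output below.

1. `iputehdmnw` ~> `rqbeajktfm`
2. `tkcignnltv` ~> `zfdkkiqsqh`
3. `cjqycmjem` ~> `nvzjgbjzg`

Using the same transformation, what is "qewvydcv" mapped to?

Looking at the pairs, the operation is to shift every letter 3 places backward in the alphabet (wrapping around), then move the first 2 characters to the end (rotate left by 2).
For "qewvydcv" the result is "tsvazsnb".

tsvazsnb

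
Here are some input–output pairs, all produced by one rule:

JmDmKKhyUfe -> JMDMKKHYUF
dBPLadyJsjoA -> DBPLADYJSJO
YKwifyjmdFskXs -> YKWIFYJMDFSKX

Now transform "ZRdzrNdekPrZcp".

What's happening: delete the last character, then convert every letter to uppercase.
On "ZRdzrNdekPrZcp": the first step gives "ZRdzrNdekPrZc", and the second then gives "ZRDZRNDEKPRZC".

ZRDZRNDEKPRZC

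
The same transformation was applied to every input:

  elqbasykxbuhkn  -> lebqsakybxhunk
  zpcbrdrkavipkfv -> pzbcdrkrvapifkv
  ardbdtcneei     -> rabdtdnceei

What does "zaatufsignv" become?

aztafuisngv

The transformation: swap each adjacent pair of characters (1↔2, 3↔4, ...).
Doing the same to "zaatufsignv": "aztafuisngv".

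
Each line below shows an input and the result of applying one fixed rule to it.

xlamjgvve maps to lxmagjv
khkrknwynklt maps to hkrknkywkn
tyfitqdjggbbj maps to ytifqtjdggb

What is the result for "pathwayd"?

The rule is to swap each adjacent pair of characters (1↔2, 3↔4, ...), then delete the last 2 characters.
Working it through for "pathwayd": intermediate "aphtawdy", final "aphtaw".
(Check on "khkrknwynklt": → "hkrknkywkntl" → "hkrknkywkn" ✓)

aphtaw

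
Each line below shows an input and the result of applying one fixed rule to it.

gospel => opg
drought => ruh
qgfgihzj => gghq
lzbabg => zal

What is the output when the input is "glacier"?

lce

What's happening: swap the first and last characters, then keep every other character starting from the second (positions 2nd, 4th, 6th, ...).
On "glacier": the first step gives "rlacieg", and the second then gives "lce".
(Check on "drought": → "troughd" → "ruh" ✓)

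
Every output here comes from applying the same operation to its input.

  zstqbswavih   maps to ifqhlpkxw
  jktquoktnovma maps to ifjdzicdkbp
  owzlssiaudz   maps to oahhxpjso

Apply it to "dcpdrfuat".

The transformation: delete the first 2 characters, then shift every letter 11 places backward in the alphabet (wrapping around).
For "dcpdrfuat", step one produces "pdrfuat"; step two turns that into "esgujpi".
(Check on "jktquoktnovma": → "tquoktnovma" → "ifjdzicdkbp" ✓)

esgujpi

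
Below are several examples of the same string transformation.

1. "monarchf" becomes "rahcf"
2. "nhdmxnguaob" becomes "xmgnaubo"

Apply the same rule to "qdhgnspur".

The rule is to delete the first 3 characters, then swap each adjacent pair of characters (1↔2, 3↔4, ...).
On "qdhgnspur": the first step gives "gnspur", and the second then gives "ngpsru".

ngpsru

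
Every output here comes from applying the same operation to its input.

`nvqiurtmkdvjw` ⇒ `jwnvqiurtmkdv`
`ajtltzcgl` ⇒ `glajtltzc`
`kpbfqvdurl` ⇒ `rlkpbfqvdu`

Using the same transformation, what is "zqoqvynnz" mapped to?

nzzqoqvyn

In each case the input is transformed by: move the last 2 characters to the front (rotate right by 2).
"zqoqvynnz" → "nzzqoqvyn".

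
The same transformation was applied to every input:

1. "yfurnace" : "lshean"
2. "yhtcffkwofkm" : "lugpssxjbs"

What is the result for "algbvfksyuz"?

In each case the input is transformed by: shift every letter 13 places forward in the alphabet (wrapping around) — i.e. ROT13, then delete the last 2 characters.
On "algbvfksyuz": the first step gives "nytoisxflhm", and the second then gives "nytoisxfl".
(Check on "yhtcffkwofkm": → "lugpssxjbsxz" → "lugpssxjbs" ✓)

nytoisxfl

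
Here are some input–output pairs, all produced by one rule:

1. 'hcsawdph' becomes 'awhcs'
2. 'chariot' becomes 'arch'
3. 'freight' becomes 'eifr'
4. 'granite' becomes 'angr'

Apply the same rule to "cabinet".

bica

Looking at the pairs, the operation is to delete the last 3 characters, then move the last 2 characters to the front (rotate right by 2).
"cabinet" → "cabi" → "bica".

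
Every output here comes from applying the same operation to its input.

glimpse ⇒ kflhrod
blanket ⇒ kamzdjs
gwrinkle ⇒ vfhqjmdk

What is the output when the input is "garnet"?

zfmqsd

The rule is to swap each adjacent pair of characters (1↔2, 3↔4, ...), then shift every letter 1 place backward in the alphabet (wrapping around).
Starting from "garnet": after the first operation, "agnrte"; after the second, "zfmqsd".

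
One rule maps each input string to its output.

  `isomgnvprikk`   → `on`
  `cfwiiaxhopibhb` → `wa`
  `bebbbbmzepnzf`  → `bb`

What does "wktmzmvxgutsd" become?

The rule is to keep one character in every 3, starting at position 3 (positions 3rd, 6th, 9th, ...), then delete the last 2 characters.
Starting from "wktmzmvxgutsd": after the first operation, "tmgs"; after the second, "tm".

tm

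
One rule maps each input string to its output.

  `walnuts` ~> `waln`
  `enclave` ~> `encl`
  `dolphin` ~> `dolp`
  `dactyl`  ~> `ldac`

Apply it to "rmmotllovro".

Rule — move the last 3 characters to the front (rotate right by 3), then keep only the last 4 characters.
On "rmmotllovro": the first step gives "vrormmotllo", and the second then gives "tllo".
(Check on "walnuts": → "utswaln" → "waln" ✓)

tllo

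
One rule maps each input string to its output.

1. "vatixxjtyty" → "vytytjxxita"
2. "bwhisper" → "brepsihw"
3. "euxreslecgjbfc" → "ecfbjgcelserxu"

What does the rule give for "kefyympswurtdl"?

kldtruwspmyyfe

The pattern: move the first character to the end, then reverse the string.
Starting from "kefyympswurtdl": after the first operation, "efyympswurtdlk"; after the second, "kldtruwspmyyfe".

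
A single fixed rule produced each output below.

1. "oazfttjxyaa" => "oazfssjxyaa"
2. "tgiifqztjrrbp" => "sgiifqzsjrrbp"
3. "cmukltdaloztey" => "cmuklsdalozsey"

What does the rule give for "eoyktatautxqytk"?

eoyksasausxqysk

Looking at the pairs, the operation is to replace every "t" with "s".
Applying that to "eoyktatautxqytk" gives "eoyksasausxqysk".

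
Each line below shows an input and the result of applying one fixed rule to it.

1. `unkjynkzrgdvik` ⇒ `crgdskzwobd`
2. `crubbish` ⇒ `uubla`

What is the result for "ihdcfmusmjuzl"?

vyfnlfcnse

In each case the input is transformed by: shift every letter 7 places backward in the alphabet (wrapping around), then delete the first 3 characters.
On "ihdcfmusmjuzl": the first step gives "bawvyfnlfcnse", and the second then gives "vyfnlfcnse".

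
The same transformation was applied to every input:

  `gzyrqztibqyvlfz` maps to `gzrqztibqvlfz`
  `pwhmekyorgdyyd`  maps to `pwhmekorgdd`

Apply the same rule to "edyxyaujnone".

edxaujnone

What's happening: remove every "y".
So "edyxyaujnone" becomes "edxaujnone".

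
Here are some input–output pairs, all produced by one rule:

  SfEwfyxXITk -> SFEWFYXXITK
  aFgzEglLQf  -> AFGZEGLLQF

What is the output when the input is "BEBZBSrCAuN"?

The pattern: convert every letter to uppercase.
"BEBZBSrCAuN" → "BEBZBSRCAUN".

BEBZBSRCAUN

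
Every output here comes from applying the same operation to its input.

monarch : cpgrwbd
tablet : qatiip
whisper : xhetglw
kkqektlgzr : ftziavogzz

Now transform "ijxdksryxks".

The rule is to move the first 2 characters to the end (rotate left by 2), then shift every letter 11 places backward in the alphabet (wrapping around).
For "ijxdksryxks" the result is "mszhgnmzhxy".
(Check on "kkqektlgzr": → "qektlgzrkk" → "ftziavogzz" ✓)

mszhgnmzhxy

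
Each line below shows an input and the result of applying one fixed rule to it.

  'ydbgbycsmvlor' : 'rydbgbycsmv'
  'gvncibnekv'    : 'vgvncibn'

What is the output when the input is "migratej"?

The transformation: move the last 3 characters to the front (rotate right by 3), then delete the first 2 characters.
Applying both steps to "migratej": "tejmigra", then "jmigra".

jmigra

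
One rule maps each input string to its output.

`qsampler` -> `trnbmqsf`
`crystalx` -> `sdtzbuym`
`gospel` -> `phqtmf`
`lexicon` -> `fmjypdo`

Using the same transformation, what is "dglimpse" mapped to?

hejmqnft

The pattern: shift every letter 1 place forward in the alphabet (wrapping around), then swap each adjacent pair of characters (1↔2, 3↔4, ...).
Working it through for "dglimpse": intermediate "ehmjnqtf", final "hejmqnft".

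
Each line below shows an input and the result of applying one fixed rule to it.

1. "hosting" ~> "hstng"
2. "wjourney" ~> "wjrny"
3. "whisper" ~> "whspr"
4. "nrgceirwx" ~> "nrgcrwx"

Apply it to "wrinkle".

wrnkl

Looking at the pairs, the operation is to remove every vowel.
For "wrinkle" the result is "wrnkl".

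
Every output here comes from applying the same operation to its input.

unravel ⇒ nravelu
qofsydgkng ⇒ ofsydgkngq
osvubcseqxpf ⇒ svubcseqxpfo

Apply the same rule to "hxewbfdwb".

The transformation: move the first character to the end.
Doing the same to "hxewbfdwb": "xewbfdwbh".

xewbfdwbh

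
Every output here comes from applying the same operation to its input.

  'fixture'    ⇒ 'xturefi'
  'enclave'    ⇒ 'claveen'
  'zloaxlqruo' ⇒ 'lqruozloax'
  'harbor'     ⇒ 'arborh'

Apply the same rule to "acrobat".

robatac

The transformation: move the last 3 characters to the front (rotate right by 3), then move the last 2 characters to the front (rotate right by 2).
Applying both steps to "acrobat": "batacro", then "robatac".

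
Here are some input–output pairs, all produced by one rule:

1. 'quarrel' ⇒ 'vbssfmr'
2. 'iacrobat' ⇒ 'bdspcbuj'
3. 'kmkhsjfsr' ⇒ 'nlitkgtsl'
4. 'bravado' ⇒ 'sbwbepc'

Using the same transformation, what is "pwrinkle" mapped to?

xsjolmfq

Looking at the pairs, the operation is to move the first character to the end, then shift every letter 1 place forward in the alphabet (wrapping around).
Working it through for "pwrinkle": intermediate "wrinklep", final "xsjolmfq".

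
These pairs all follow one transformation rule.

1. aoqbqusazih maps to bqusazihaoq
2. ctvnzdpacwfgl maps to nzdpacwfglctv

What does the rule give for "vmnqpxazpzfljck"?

In each case the input is transformed by: move the first 3 characters to the end (rotate left by 3).
Applying that to "vmnqpxazpzfljck" gives "qpxazpzfljckvmn".

qpxazpzfljckvmn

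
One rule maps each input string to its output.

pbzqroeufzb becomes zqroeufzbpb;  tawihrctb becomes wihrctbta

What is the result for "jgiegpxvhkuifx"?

The rule is to move the first 2 characters to the end (rotate left by 2).
"jgiegpxvhkuifx" → "iegpxvhkuifxjg".

iegpxvhkuifxjg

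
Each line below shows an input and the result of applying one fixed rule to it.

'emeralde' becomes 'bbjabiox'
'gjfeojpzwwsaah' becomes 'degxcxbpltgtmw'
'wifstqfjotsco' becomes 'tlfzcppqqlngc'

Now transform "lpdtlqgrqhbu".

irmyaeqniond

Each output is the input with this applied: shift every letter 3 places backward in the alphabet (wrapping around), then take characters alternately from the front and the back (1st, last, 2nd, 2nd-last, ...).
For "lpdtlqgrqhbu", step one produces "imaqindoneyr"; step two turns that into "irmyaeqniond".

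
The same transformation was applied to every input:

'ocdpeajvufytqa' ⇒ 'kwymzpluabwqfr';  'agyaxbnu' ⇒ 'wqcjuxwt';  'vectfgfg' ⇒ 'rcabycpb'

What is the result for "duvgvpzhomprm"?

Rule — shift every letter 4 places backward in the alphabet (wrapping around), then take characters alternately from the front and the back (1st, last, 2nd, 2nd-last, ...).
Starting from "duvgvpzhomprm": after the first operation, "zqrcrlvdkilni"; after the second, "ziqnrlcirkldv".

ziqnrlcirkldv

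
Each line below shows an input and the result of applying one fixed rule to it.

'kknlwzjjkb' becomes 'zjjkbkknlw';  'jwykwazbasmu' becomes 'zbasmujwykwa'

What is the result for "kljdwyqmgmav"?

Looking at the pairs, the operation is to swap the front and back halves of the string.
For "kljdwyqmgmav" the result is "qmgmavkljdwy".

qmgmavkljdwy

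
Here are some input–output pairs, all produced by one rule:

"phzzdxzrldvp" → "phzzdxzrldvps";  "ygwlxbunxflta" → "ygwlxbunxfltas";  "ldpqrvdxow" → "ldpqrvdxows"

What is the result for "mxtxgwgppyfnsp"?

Looking at the pairs, the operation is to append "s".
"mxtxgwgppyfnsp" → "mxtxgwgppyfnsps".

mxtxgwgppyfnsps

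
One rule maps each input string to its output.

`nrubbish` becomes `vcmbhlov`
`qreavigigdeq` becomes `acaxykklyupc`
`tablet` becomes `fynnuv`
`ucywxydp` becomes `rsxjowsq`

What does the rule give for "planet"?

Each output is the input with this applied: shift every letter 6 places backward in the alphabet (wrapping around), then swap the front and back halves of the string.
On "planet" that produces "hynjfu".

hynjfu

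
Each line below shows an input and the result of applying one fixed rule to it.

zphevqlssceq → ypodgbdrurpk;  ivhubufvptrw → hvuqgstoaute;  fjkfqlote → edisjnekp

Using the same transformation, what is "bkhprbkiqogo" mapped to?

Each output is the input with this applied: take characters alternately from the front and the back (1st, last, 2nd, 2nd-last, ...), then shift every letter 1 place backward in the alphabet (wrapping around).
Applying both steps to "bkhprbkiqogo": "bokghopqribk", then "anjfgnopqhaj".

anjfgnopqhaj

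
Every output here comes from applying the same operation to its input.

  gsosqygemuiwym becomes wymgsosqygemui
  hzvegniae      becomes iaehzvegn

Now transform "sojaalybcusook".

ooksojaalybcus

The rule is to move the last 3 characters to the front (rotate right by 3).
"sojaalybcusook" → "ooksojaalybcus".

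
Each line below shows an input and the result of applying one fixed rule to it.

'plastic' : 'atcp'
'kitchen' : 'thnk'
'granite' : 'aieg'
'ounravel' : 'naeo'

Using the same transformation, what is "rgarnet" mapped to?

The transformation: keep every other character starting from the first (positions 1st, 3rd, 5th, ...), then move the first character to the end.
"rgarnet" → "rant" → "antr".

antr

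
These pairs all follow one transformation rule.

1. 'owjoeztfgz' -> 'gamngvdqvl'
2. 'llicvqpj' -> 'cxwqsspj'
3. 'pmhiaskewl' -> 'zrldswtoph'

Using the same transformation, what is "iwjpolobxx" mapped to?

svieepdqwv

What's happening: swap the front and back halves of the string, then shift every letter 7 places forward in the alphabet (wrapping around).
Applying both steps to "iwjpolobxx": "lobxxiwjpo", then "svieepdqwv".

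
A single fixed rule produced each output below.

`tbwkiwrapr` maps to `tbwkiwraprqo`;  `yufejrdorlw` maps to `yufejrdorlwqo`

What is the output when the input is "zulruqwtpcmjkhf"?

The transformation: append "qo".
"zulruqwtpcmjkhf" → "zulruqwtpcmjkhfqo".

zulruqwtpcmjkhfqo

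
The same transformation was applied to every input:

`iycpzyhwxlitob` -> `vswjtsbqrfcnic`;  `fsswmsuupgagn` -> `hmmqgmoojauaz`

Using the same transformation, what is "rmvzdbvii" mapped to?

The transformation: swap the first and last characters, then shift every letter 6 places backward in the alphabet (wrapping around).
Doing the same to "rmvzdbvii": "cgptxvpcl".

cgptxvpcl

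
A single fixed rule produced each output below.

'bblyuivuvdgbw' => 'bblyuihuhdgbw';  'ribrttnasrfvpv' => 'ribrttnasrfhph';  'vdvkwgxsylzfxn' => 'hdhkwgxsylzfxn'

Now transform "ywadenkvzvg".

ywadenkhzhg

In each case the input is transformed by: replace every "v" with "h".
Applying that to "ywadenkvzvg" gives "ywadenkhzhg".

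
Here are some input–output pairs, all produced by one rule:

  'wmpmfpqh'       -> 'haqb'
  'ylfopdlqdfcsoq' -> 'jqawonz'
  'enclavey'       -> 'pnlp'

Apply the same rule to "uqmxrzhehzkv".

In each case the input is transformed by: keep every other character starting from the first (positions 1st, 3rd, 5th, ...), then shift every letter 11 places forward in the alphabet (wrapping around).
On "uqmxrzhehzkv" that produces "fxcssv".

fxcssv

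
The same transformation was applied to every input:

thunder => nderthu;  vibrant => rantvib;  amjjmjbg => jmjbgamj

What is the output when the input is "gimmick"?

mickgim

The transformation: move the first 3 characters to the end (rotate left by 3).
Doing the same to "gimmick": "mickgim".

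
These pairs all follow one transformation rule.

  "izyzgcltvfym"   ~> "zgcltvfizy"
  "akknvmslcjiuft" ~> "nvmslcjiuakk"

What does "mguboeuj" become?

boemgu

Rule — delete the last 2 characters, then move the first 3 characters to the end (rotate left by 3).
So "mguboeuj" becomes "boemgu".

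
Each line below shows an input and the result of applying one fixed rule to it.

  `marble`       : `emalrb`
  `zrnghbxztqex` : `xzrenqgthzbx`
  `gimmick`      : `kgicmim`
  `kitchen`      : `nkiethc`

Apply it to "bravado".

obrdaav

The pattern: swap the first and last characters, then take characters alternately from the front and the back (1st, last, 2nd, 2nd-last, ...).
For "bravado", step one produces "oravadb"; step two turns that into "obrdaav".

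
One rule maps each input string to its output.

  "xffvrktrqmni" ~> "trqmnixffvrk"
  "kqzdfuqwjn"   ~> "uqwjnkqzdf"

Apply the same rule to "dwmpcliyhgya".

Each output is the input with this applied: swap the front and back halves of the string.
For "dwmpcliyhgya" the result is "iyhgyadwmpcl".

iyhgyadwmpcl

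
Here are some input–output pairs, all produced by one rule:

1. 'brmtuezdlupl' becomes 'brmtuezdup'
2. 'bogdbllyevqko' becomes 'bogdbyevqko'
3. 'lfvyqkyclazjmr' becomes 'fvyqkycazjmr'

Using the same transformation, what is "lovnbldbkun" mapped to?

ovnbdbkun

Rule — remove every "l".
So "lovnbldbkun" becomes "ovnbdbkun".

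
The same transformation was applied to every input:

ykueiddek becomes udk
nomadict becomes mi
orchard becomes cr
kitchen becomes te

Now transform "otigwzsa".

The pattern: keep one character in every 3, starting at position 3 (positions 3rd, 6th, 9th, ...).
Applying that to "otigwzsa" gives "iz".

iz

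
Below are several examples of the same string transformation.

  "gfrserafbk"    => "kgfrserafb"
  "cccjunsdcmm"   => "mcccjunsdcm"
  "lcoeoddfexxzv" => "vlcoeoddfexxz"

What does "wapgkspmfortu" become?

uwapgkspmfort

The rule is to move the last character to the front.
On "wapgkspmfortu" that produces "uwapgkspmfort".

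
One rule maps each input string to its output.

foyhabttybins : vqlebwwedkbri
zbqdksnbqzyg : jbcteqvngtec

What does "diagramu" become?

What's happening: shift every letter 3 places forward in the alphabet (wrapping around), then reverse the string.
Working it through for "diagramu": intermediate "gldjudpx", final "xpdujdlg".

xpdujdlg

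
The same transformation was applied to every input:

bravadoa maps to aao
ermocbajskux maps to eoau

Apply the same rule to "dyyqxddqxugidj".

ui

Rule — delete the last character, then keep only the vowels.
Working it through for "dyyqxddqxugidj": intermediate "dyyqxddqxugid", final "ui".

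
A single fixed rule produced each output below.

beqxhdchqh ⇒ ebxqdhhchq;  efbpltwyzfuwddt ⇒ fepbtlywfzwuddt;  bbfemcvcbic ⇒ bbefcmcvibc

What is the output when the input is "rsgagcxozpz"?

Each output is the input with this applied: swap each adjacent pair of characters (1↔2, 3↔4, ...).
On "rsgagcxozpz" that produces "sragcgoxpzz".

sragcgoxpzz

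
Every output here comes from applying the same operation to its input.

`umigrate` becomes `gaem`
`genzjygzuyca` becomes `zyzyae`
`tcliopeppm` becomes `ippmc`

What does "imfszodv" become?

sovm

The pattern: move the first 3 characters to the end (rotate left by 3), then keep every other character starting from the first (positions 1st, 3rd, 5th, ...).
Starting from "imfszodv": after the first operation, "szodvimf"; after the second, "sovm".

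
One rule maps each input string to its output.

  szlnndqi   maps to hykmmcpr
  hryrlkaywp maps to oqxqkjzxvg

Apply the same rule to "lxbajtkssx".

wwazisjrrk

Looking at the pairs, the operation is to shift every letter 1 place backward in the alphabet (wrapping around), then swap the first and last characters.
On "lxbajtkssx" that produces "wwazisjrrk".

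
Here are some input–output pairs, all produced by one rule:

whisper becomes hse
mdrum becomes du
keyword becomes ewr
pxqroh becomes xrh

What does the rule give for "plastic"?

lsi

The transformation: keep every other character starting from the second (positions 2nd, 4th, 6th, ...).
For "plastic" the result is "lsi".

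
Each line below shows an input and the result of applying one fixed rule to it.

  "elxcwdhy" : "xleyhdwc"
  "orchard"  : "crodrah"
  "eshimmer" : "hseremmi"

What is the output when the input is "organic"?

grocina

In each case the input is transformed by: move the first 3 characters to the end (rotate left by 3), then reverse the string.
Starting from "organic": after the first operation, "anicorg"; after the second, "grocina".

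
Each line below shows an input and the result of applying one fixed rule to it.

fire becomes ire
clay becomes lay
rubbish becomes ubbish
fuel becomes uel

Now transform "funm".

The transformation: delete the first character.
Doing the same to "funm": "unm".

unm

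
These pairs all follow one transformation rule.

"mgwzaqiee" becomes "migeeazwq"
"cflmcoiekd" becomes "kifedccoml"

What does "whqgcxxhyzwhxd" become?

xxwwqhhhgdczyx

The transformation: sort the characters into reverse alphabetical order, then move the first 3 characters to the end (rotate left by 3).
On "whqgcxxhyzwhxd" that produces "xxwwqhhhgdczyx".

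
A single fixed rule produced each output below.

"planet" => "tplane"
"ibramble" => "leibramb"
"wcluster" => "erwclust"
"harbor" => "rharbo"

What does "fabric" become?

The rule is to swap the front and back halves of the string, then move the first 2 characters to the end (rotate left by 2).
On "fabric" that produces "cfabri".

cfabri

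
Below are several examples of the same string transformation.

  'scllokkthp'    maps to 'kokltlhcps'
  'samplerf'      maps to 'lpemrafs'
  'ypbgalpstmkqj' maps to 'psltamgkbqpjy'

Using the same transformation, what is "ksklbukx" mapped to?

blukksxk

Each output is the input with this applied: take characters alternately from the front and the back (1st, last, 2nd, 2nd-last, ...), then reverse the string.
For "ksklbukx", step one produces "kxskkulb"; step two turns that into "blukksxk".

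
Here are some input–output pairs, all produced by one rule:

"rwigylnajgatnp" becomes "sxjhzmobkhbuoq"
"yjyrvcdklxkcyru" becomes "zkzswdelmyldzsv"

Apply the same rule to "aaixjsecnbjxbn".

In each case the input is transformed by: shift every letter 1 place forward in the alphabet (wrapping around).
For "aaixjsecnbjxbn" the result is "bbjyktfdockyco".

bbjyktfdockyco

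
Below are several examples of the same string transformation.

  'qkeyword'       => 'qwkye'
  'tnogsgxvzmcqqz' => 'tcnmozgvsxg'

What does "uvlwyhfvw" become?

uhvylw

Each output is the input with this applied: delete the last 3 characters, then take characters alternately from the front and the back (1st, last, 2nd, 2nd-last, ...).
"uvlwyhfvw" → "uvlwyh" → "uhvylw".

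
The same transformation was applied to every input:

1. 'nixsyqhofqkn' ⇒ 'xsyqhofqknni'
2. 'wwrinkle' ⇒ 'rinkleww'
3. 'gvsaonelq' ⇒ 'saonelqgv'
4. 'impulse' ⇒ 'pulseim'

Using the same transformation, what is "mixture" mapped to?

The transformation: move the first 2 characters to the end (rotate left by 2).
Doing the same to "mixture": "xturemi".

xturemi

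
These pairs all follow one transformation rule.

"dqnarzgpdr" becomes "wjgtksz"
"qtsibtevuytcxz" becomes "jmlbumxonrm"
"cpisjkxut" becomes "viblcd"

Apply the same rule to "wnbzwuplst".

pguspni

The transformation: shift every letter 7 places backward in the alphabet (wrapping around), then delete the last 3 characters.
Applying both steps to "wnbzwuplst": "pguspnielm", then "pguspni".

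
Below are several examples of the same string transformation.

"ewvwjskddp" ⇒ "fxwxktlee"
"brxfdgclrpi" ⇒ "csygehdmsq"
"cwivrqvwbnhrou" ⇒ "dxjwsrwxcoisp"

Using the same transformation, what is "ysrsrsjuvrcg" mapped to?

ztststkvwsd

In each case the input is transformed by: shift every letter 1 place forward in the alphabet (wrapping around), then delete the last character.
Starting from "ysrsrsjuvrcg": after the first operation, "ztststkvwsdh"; after the second, "ztststkvwsd".
(Check on "ewvwjskddp": → "fxwxktleeq" → "fxwxktlee" ✓)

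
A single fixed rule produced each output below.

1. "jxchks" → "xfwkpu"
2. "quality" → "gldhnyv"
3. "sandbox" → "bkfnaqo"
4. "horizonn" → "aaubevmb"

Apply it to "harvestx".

Each output is the input with this applied: shift every letter 13 places forward in the alphabet (wrapping around) — i.e. ROT13, then move the last 2 characters to the front (rotate right by 2).
On "harvestx": the first step gives "uneirfgk", and the second then gives "gkuneirf".

gkuneirf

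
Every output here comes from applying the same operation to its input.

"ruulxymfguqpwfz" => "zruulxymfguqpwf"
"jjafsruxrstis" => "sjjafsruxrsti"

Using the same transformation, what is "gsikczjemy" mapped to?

The transformation: move the last character to the front.
Doing the same to "gsikczjemy": "ygsikczjem".

ygsikczjem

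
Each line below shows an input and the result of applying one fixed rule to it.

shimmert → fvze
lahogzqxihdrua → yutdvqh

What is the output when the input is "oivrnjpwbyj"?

Rule — keep every other character starting from the first (positions 1st, 3rd, 5th, ...), then shift every letter 13 places forward in the alphabet (wrapping around) — i.e. ROT13.
Applying both steps to "oivrnjpwbyj": "ovnpbj", then "biacow".

biacow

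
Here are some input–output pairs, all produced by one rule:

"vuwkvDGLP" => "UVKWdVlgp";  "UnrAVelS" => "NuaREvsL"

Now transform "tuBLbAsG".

UTlbaBgS

The pattern: swap each adjacent pair of characters (1↔2, 3↔4, ...), then flip the case of every letter.
Starting from "tuBLbAsG": after the first operation, "utLBAbGs"; after the second, "UTlbaBgS".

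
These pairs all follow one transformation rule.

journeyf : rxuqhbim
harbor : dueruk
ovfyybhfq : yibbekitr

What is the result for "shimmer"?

klpphuv

What's happening: move the first character to the end, then shift every letter 3 places forward in the alphabet (wrapping around).
Working it through for "shimmer": intermediate "himmers", final "klpphuv".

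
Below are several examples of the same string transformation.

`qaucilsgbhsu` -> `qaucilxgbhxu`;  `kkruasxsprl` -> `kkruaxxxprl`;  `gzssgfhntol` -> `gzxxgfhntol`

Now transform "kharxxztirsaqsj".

What's happening: replace every "s" with "x".
For "kharxxztirsaqsj" the result is "kharxxztirxaqxj".

kharxxztirxaqxj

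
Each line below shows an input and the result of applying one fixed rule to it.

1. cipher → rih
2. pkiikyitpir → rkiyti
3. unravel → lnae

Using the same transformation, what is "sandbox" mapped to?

xado

What's happening: move the last character to the front, then keep every other character starting from the first (positions 1st, 3rd, 5th, ...).
Doing the same to "sandbox": "xado".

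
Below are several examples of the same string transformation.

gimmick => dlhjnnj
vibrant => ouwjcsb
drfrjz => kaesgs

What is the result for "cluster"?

fsdmvtu

In each case the input is transformed by: shift every letter 1 place forward in the alphabet (wrapping around), then move the last 2 characters to the front (rotate right by 2).
Working it through for "cluster": intermediate "dmvtufs", final "fsdmvtu".
(Check on "vibrant": → "wjcsbou" → "ouwjcsb" ✓)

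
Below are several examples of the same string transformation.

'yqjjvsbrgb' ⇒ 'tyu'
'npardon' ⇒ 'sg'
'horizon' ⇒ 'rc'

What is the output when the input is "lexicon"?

hf

What's happening: keep one character in every 3, starting at position 2 (positions 2nd, 5th, 8th, ...), then shift every letter 3 places forward in the alphabet (wrapping around).
Applying that to "lexicon" gives "hf".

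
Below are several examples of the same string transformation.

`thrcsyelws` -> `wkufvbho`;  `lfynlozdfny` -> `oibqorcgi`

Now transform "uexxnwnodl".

xhaaqzqr

Rule — delete the last 2 characters, then shift every letter 3 places forward in the alphabet (wrapping around).
"uexxnwnodl" → "xhaaqzqr".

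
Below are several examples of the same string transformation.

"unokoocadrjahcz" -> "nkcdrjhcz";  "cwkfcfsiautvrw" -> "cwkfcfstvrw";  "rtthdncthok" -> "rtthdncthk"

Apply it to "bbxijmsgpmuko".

In each case the input is transformed by: remove every vowel.
So "bbxijmsgpmuko" becomes "bbxjmsgpmk".

bbxjmsgpmk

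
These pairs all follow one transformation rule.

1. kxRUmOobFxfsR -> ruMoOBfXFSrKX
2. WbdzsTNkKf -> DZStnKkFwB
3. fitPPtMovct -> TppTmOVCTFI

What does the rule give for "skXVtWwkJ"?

In each case the input is transformed by: flip the case of every letter, then move the first 2 characters to the end (rotate left by 2).
"skXVtWwkJ" → "SKxvTwWKj" → "xvTwWKjSK".

xvTwWKjSK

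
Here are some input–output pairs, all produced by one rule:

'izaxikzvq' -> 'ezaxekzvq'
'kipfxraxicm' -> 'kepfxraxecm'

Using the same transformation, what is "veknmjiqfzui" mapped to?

Rule — replace every "i" with "e".
Applying that to "veknmjiqfzui" gives "veknmjeqfzue".

veknmjeqfzue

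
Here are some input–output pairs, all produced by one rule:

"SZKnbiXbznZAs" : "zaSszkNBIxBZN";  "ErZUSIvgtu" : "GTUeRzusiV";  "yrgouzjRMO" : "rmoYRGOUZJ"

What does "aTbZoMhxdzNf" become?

ZnFAtBzOmHXD

Each output is the input with this applied: flip the case of every letter, then move the last 3 characters to the front (rotate right by 3).
"aTbZoMhxdzNf" → "AtBzOmHXDZnF" → "ZnFAtBzOmHXD".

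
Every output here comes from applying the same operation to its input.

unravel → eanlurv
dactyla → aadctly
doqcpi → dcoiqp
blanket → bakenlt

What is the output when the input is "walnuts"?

lasnutw

Each output is the input with this applied: sort the characters into alphabetical order, then swap each adjacent pair of characters (1↔2, 3↔4, ...).
For "walnuts" the result is "lasnutw".
(Check on "blanket": → "abeklnt" → "bakenlt" ✓)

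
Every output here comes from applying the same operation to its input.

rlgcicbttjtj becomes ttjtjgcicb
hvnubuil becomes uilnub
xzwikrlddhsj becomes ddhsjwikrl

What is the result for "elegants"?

The pattern: delete the first 2 characters, then swap the front and back halves of the string.
So "elegants" becomes "ntsega".

ntsega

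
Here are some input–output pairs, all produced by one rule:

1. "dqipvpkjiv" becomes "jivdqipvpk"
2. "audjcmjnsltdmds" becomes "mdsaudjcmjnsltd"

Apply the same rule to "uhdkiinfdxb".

dxbuhdkiinf

What's happening: move the last 3 characters to the front (rotate right by 3).
"uhdkiinfdxb" → "dxbuhdkiinf".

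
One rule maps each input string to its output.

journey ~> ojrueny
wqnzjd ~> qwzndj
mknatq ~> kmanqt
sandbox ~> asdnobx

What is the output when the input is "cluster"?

lcsuetr

Looking at the pairs, the operation is to swap each adjacent pair of characters (1↔2, 3↔4, ...).
For "cluster" the result is "lcsuetr".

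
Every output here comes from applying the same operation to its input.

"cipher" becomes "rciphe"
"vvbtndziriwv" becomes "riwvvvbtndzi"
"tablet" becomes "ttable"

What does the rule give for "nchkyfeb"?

ebnchkyf

The pattern: move the first 2 characters to the end (rotate left by 2), then swap the front and back halves of the string.
Starting from "nchkyfeb": after the first operation, "hkyfebnc"; after the second, "ebnchkyf".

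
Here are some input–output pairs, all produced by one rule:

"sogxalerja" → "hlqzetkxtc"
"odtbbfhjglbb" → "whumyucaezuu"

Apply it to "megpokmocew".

xfizdhhfxvp

What's happening: swap each adjacent pair of characters (1↔2, 3↔4, ...), then shift every letter 7 places backward in the alphabet (wrapping around).
Working it through for "megpokmocew": intermediate "empgkoomecw", final "xfizdhhfxvp".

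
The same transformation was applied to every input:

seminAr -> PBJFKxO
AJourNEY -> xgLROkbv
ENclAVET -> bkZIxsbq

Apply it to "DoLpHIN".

Each output is the input with this applied: flip the case of every letter, then shift every letter 3 places backward in the alphabet (wrapping around).
Working it through for "DoLpHIN": intermediate "dOlPhin", final "aLiMefk".

aLiMefk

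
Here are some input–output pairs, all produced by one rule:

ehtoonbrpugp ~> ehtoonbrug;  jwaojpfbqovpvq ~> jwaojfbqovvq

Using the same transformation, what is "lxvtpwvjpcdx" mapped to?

The transformation: remove every "p".
For "lxvtpwvjpcdx" the result is "lxvtwvjcdx".

lxvtwvjcdx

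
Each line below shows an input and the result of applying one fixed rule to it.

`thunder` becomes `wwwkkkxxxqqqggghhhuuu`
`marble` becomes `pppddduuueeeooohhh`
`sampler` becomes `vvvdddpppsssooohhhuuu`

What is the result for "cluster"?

Each output is the input with this applied: shift every letter 3 places forward in the alphabet (wrapping around), then repeat every character 3 times.
For "cluster" the result is "fffoooxxxvvvwwwhhhuuu".

fffoooxxxvvvwwwhhhuuu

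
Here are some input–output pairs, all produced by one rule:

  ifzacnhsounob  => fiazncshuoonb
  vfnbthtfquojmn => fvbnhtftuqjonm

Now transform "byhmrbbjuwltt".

What's happening: swap each adjacent pair of characters (1↔2, 3↔4, ...).
Doing the same to "byhmrbbjuwltt": "ybmhbrjbwutlt".

ybmhbrjbwutlt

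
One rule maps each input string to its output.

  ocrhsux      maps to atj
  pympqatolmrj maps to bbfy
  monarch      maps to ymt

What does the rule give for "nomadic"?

The pattern: keep one character in every 3, starting at position 1 (positions 1st, 4th, 7th, ...), then shift every letter 12 places forward in the alphabet (wrapping around).
"nomadic" → "nac" → "zmo".

zmo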